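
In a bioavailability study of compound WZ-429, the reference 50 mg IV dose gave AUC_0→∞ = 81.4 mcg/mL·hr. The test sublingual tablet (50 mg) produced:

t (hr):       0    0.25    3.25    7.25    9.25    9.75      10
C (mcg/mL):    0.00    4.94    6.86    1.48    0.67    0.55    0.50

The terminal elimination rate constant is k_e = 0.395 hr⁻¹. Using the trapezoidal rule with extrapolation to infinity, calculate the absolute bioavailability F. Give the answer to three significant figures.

Trapezoidal AUC_0→10 (sublingual tablet):
  [0→0.25]: (0.00+4.94)/2 × 0.25 = 0.6175
  [0.25→3.25]: (4.94+6.86)/2 × 3 = 17.7
  [3.25→7.25]: (6.86+1.48)/2 × 4 = 16.68
  [7.25→9.25]: (1.48+0.67)/2 × 2 = 2.15
  [9.25→9.75]: (0.67+0.55)/2 × 0.5 = 0.305
  [9.75→10]: (0.55+0.50)/2 × 0.25 = 0.13125
  Sum = 37.58375 mcg/mL·hr
Tail: C_last/k_e = 0.50/0.395 = 1.266
AUC_0→∞ (sublingual tablet) = 37.58375 + 1.266 = 38.84975 mcg/mL·hr
F = (AUC_ev/D_ev)/(AUC_iv/D_iv) = (38.84975/50)/(81.4/50) = 0.776995/1.628 = 0.4773

F = 0.477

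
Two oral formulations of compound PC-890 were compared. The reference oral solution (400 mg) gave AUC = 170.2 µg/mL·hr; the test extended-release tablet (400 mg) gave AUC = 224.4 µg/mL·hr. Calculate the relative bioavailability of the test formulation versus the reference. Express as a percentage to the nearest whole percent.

F_rel = 132%

F_rel = (AUC_test/D_test) / (AUC_ref/D_ref)
      = (224.4/400) / (170.2/400)
      = 0.561 / 0.4255 = 1.3184 = 131.84%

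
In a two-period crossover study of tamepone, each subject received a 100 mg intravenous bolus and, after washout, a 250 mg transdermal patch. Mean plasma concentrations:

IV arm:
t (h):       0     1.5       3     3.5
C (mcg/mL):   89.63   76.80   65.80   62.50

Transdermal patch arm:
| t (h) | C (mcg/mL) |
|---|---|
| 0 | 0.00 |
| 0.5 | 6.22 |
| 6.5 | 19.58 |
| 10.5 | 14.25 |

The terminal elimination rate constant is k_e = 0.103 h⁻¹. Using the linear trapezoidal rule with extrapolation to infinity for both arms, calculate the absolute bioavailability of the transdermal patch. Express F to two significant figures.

Trapezoidal AUC_0→3.5 (IV):
  [0→1.5]: (89.63+76.80)/2 × 1.5 = 124.8225
  [1.5→3]: (76.80+65.80)/2 × 1.5 = 106.95
  [3→3.5]: (65.80+62.50)/2 × 0.5 = 32.075
  Sum = 263.8475 mcg/mL·h
IV tail: 62.50/0.103 = 606.796; AUC_iv,0→∞ = 263.8475 + 606.796 = 870.6435 mcg/mL·h
Trapezoidal AUC_0→10.5 (transdermal patch):
  [0→0.5]: (0.00+6.22)/2 × 0.5 = 1.555
  [0.5→6.5]: (6.22+19.58)/2 × 6 = 77.4
  [6.5→10.5]: (19.58+14.25)/2 × 4 = 67.66
  Sum = 146.615 mcg/mL·h
transdermal patch tail: 14.25/0.103 = 138.350; AUC_ev,0→∞ = 146.615 + 138.350 = 284.965 mcg/mL·h
F = (AUC_ev/D_ev)/(AUC_iv/D_iv) = (284.965/250)/(870.6435/100) = 1.13986/8.706435 = 0.1309

F = 0.13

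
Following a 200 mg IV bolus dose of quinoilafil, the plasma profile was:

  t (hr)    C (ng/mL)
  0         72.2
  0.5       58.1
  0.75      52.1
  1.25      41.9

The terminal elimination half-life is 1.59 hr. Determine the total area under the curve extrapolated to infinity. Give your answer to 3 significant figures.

Trapezoidal AUC_0→1.25:
  [0→0.5]: (72.2+58.1)/2 × 0.5 = 32.575
  [0.5→0.75]: (58.1+52.1)/2 × 0.25 = 13.775
  [0.75→1.25]: (52.1+41.9)/2 × 0.5 = 23.5
  Sum = 69.85 ng/mL·hr
k_e = ln2 / t½ = 0.693147 / 1.59 = 0.4359 hr^-1
Extrapolated tail: C_last / k_e = 41.9 / 0.4359 = 96.123
AUC_0→∞ = 69.85 + 96.123 = 165.973 ng/mL·hr

AUC = 166 ng/mL·hr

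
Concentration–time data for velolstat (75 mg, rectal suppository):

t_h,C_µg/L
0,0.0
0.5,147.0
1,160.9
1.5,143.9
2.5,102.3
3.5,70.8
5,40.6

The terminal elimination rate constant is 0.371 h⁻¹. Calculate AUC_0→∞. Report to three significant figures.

AUC = 593 µg/L·h

Trapezoidal AUC_0→5:
  [0→0.5]: (0.0+147.0)/2 × 0.5 = 36.75
  [0.5→1]: (147.0+160.9)/2 × 0.5 = 76.975
  [1→1.5]: (160.9+143.9)/2 × 0.5 = 76.2
  [1.5→2.5]: (143.9+102.3)/2 × 1 = 123.1
  [2.5→3.5]: (102.3+70.8)/2 × 1 = 86.55
  [3.5→5]: (70.8+40.6)/2 × 1.5 = 83.55
  Sum = 483.125 µg/L·h
Extrapolated tail: C_last / k_e = 40.6 / 0.371 = 109.434
AUC_0→∞ = 483.125 + 109.434 = 592.559 µg/L·h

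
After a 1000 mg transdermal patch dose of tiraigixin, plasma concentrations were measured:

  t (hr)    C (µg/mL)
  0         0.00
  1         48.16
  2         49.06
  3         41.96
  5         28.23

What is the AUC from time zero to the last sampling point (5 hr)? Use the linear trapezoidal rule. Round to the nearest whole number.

Trapezoidal AUC_0→5:
  [0→1]: (0.00+48.16)/2 × 1 = 24.08
  [1→2]: (48.16+49.06)/2 × 1 = 48.61
  [2→3]: (49.06+41.96)/2 × 1 = 45.51
  [3→5]: (41.96+28.23)/2 × 2 = 70.19
  Sum = 188.39 µg/mL·hr

AUC = 188 µg/mL·hr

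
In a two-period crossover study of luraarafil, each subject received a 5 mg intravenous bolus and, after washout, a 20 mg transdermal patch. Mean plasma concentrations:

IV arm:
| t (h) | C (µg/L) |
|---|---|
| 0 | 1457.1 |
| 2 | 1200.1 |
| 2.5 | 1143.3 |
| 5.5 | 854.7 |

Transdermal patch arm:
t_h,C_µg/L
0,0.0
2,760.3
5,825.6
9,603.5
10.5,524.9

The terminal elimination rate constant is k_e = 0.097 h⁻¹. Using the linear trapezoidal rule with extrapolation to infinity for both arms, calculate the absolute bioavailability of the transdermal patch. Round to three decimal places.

Trapezoidal AUC_0→5.5 (IV):
  [0→2]: (1457.1+1200.1)/2 × 2 = 2657.2
  [2→2.5]: (1200.1+1143.3)/2 × 0.5 = 585.85
  [2.5→5.5]: (1143.3+854.7)/2 × 3 = 2997.0
  Sum = 6240.05 µg/L·h
IV tail: 854.7/0.097 = 8811.340; AUC_iv,0→∞ = 6240.05 + 8811.340 = 15051.39 µg/L·h
Trapezoidal AUC_0→10.5 (transdermal patch):
  [0→2]: (0.0+760.3)/2 × 2 = 760.3
  [2→5]: (760.3+825.6)/2 × 3 = 2378.85
  [5→9]: (825.6+603.5)/2 × 4 = 2858.2
  [9→10.5]: (603.5+524.9)/2 × 1.5 = 846.3
  Sum = 6843.65 µg/L·h
transdermal patch tail: 524.9/0.097 = 5411.340; AUC_ev,0→∞ = 6843.65 + 5411.340 = 12254.99 µg/L·h
F = (AUC_ev/D_ev)/(AUC_iv/D_iv) = (12254.99/20)/(15051.39/5) = 612.7495/3010.278 = 0.2036

F = 0.204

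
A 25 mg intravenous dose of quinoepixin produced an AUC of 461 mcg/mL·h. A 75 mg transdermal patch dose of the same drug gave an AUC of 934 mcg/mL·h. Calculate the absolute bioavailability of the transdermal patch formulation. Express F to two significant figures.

F = (AUC_ev / D_ev) / (AUC_iv / D_iv)
  = (934/75) / (461/25)
  = 12.4533 / 18.44 = 0.6753

F = 0.68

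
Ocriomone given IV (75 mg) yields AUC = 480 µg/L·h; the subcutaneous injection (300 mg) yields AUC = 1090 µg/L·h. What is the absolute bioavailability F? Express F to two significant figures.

F = 0.57

F = (AUC_ev / D_ev) / (AUC_iv / D_iv)
  = (1090/300) / (480/75)
  = 3.63333 / 6.4 = 0.5677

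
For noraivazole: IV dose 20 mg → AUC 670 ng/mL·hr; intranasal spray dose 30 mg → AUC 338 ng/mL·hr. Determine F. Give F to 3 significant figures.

F = 0.336

F = (AUC_ev / D_ev) / (AUC_iv / D_iv)
  = (338/30) / (670/20)
  = 11.2667 / 33.5 = 0.3363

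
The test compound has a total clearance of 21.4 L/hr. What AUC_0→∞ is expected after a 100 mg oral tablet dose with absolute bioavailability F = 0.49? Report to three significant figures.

AUC = 2.29 mg/L·hr

AUC_0→∞ = F × Dose / CL
        = 0.49 × 100 / 21.4 = 2.28972 mg/L·hr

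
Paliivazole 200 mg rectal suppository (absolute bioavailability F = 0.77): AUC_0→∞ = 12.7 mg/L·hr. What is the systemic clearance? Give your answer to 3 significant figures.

CL = 12.1 L/hr

CL = F × Dose / AUC_0→∞
   = 0.77 × 200 / 12.7 = 12.126 L/hr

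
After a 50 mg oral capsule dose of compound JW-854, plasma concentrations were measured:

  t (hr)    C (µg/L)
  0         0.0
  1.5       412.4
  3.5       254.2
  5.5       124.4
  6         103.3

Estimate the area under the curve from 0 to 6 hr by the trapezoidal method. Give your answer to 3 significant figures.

AUC = 1410 µg/L·hr

Trapezoidal AUC_0→6:
  [0→1.5]: (0.0+412.4)/2 × 1.5 = 309.3
  [1.5→3.5]: (412.4+254.2)/2 × 2 = 666.6
  [3.5→5.5]: (254.2+124.4)/2 × 2 = 378.6
  [5.5→6]: (124.4+103.3)/2 × 0.5 = 56.925
  Sum = 1411.425 µg/L·hr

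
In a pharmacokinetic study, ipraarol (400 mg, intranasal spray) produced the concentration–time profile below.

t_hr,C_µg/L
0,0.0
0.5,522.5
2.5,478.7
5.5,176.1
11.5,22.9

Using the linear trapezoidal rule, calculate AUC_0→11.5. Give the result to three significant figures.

Trapezoidal AUC_0→11.5:
  [0→0.5]: (0.0+522.5)/2 × 0.5 = 130.625
  [0.5→2.5]: (522.5+478.7)/2 × 2 = 1001.2
  [2.5→5.5]: (478.7+176.1)/2 × 3 = 982.2
  [5.5→11.5]: (176.1+22.9)/2 × 6 = 597.0
  Sum = 2711.025 µg/L·hr

AUC = 2710 µg/L·hr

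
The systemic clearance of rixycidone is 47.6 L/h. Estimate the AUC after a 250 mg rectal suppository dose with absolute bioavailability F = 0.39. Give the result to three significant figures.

AUC_0→∞ = F × Dose / CL
        = 0.39 × 250 / 47.6 = 2.04832 mg/L·h

AUC = 2.05 mg/L·h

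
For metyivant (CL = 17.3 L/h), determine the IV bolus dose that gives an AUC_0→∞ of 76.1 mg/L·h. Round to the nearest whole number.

Dose_iv = CL × AUC_0→∞
     = 17.3 × 76.1 = 1316.53 mg

Dose = 1317 mg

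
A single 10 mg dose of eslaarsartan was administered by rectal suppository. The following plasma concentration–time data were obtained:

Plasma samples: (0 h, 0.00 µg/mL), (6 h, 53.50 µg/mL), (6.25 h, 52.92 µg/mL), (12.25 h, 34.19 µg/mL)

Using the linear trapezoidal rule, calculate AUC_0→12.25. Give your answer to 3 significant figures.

Trapezoidal AUC_0→12.25:
  [0→6]: (0.00+53.50)/2 × 6 = 160.5
  [6→6.25]: (53.50+52.92)/2 × 0.25 = 13.3025
  [6.25→12.25]: (52.92+34.19)/2 × 6 = 261.33
  Sum = 435.1325 µg/mL·h

AUC = 435 µg/mL·h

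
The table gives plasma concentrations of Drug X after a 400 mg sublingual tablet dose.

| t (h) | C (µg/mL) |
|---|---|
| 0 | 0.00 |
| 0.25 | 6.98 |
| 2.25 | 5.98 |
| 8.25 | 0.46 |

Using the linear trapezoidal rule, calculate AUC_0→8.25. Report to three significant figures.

Trapezoidal AUC_0→8.25:
  [0→0.25]: (0.00+6.98)/2 × 0.25 = 0.8725
  [0.25→2.25]: (6.98+5.98)/2 × 2 = 12.96
  [2.25→8.25]: (5.98+0.46)/2 × 6 = 19.32
  Sum = 33.1525 µg/mL·h

AUC = 33.2 µg/mL·h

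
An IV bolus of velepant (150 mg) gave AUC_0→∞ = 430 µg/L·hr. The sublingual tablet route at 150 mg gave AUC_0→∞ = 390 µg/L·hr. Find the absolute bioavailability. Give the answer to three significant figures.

F = (AUC_ev / D_ev) / (AUC_iv / D_iv)
  = (390/150) / (430/150)
  = 2.6 / 2.86667 = 0.9070

F = 0.907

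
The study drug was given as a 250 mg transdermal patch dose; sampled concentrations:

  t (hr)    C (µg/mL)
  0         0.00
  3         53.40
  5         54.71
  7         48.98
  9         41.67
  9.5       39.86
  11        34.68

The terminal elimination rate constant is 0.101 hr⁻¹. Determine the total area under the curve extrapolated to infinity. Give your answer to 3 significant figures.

AUC = 802 µg/mL·hr

Trapezoidal AUC_0→11:
  [0→3]: (0.00+53.40)/2 × 3 = 80.1
  [3→5]: (53.40+54.71)/2 × 2 = 108.11
  [5→7]: (54.71+48.98)/2 × 2 = 103.69
  [7→9]: (48.98+41.67)/2 × 2 = 90.65
  [9→9.5]: (41.67+39.86)/2 × 0.5 = 20.3825
  [9.5→11]: (39.86+34.68)/2 × 1.5 = 55.905
  Sum = 458.8375 µg/mL·hr
Extrapolated tail: C_last / k_e = 34.68 / 0.101 = 343.366
AUC_0→∞ = 458.8375 + 343.366 = 802.2035 µg/mL·hr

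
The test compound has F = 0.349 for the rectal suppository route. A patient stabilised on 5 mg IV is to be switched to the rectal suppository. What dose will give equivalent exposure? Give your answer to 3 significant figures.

For equal systemic exposure: F × D_ev = D_iv
D_ev = D_iv / F = 5 / 0.349 = 14.3266 mg

D_rectal = 14.3 mg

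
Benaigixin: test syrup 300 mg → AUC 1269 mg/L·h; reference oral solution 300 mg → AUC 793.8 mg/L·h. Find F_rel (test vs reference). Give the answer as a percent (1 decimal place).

F_rel = 159.9%

F_rel = (AUC_test/D_test) / (AUC_ref/D_ref)
      = (1269/300) / (793.8/300)
      = 4.23 / 2.646 = 1.5986 = 159.86%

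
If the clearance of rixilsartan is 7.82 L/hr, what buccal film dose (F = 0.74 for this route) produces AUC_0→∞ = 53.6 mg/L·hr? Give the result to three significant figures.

Dose = CL × AUC_0→∞ / F
     = 7.82 × 53.6 / 0.74 = 566.422 mg

Dose = 566 mg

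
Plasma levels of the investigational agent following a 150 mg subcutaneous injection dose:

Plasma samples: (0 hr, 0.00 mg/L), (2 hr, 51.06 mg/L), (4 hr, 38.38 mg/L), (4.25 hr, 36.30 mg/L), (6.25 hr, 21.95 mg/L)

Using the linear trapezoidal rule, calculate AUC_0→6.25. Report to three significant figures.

AUC = 208 mg/L·hr

Trapezoidal AUC_0→6.25:
  [0→2]: (0.00+51.06)/2 × 2 = 51.06
  [2→4]: (51.06+38.38)/2 × 2 = 89.44
  [4→4.25]: (38.38+36.30)/2 × 0.25 = 9.335
  [4.25→6.25]: (36.30+21.95)/2 × 2 = 58.25
  Sum = 208.085 mg/L·hr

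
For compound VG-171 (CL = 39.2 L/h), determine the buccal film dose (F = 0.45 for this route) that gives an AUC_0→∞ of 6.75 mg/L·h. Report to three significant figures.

Dose = 588 mg

Dose = CL × AUC_0→∞ / F
     = 39.2 × 6.75 / 0.45 = 588 mg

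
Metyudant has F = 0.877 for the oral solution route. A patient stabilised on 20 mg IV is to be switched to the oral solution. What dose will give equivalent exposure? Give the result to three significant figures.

For equal systemic exposure: F × D_ev = D_iv
D_ev = D_iv / F = 20 / 0.877 = 22.805 mg

D_oral = 22.8 mg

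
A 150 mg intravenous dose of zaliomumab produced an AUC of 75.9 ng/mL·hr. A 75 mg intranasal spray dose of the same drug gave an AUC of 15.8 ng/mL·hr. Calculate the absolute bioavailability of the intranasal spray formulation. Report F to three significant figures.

F = (AUC_ev / D_ev) / (AUC_iv / D_iv)
  = (15.8/75) / (75.9/150)
  = 0.210667 / 0.506 = 0.4163

F = 0.416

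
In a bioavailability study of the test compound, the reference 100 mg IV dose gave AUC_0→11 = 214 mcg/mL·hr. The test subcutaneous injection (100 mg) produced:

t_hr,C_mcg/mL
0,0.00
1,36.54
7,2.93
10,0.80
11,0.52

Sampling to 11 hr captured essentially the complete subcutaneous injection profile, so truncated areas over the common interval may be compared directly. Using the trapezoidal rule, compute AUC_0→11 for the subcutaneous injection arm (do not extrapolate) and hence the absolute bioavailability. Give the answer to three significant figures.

Trapezoidal AUC_0→11 (subcutaneous injection):
  [0→1]: (0.00+36.54)/2 × 1 = 18.27
  [1→7]: (36.54+2.93)/2 × 6 = 118.41
  [7→10]: (2.93+0.80)/2 × 3 = 5.595
  [10→11]: (0.80+0.52)/2 × 1 = 0.66
  Sum = 142.935 mcg/mL·hr
F = (AUC_ev/D_ev)/(AUC_iv/D_iv) = (142.935/100)/(214/100) = 1.42935/2.14 = 0.6679

F = 0.668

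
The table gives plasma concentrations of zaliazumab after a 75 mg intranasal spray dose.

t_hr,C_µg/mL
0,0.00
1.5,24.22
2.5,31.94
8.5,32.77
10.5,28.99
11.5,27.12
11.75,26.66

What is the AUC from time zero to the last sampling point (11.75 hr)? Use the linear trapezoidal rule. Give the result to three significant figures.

Trapezoidal AUC_0→11.75:
  [0→1.5]: (0.00+24.22)/2 × 1.5 = 18.165
  [1.5→2.5]: (24.22+31.94)/2 × 1 = 28.08
  [2.5→8.5]: (31.94+32.77)/2 × 6 = 194.13
  [8.5→10.5]: (32.77+28.99)/2 × 2 = 61.76
  [10.5→11.5]: (28.99+27.12)/2 × 1 = 28.055
  [11.5→11.75]: (27.12+26.66)/2 × 0.25 = 6.7225
  Sum = 336.9125 µg/mL·hr

AUC = 337 µg/mL·hr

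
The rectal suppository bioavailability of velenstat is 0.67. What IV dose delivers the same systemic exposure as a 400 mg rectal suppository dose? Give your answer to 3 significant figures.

Systemic exposure from an extravascular dose = F × D_ev, so the equivalent IV dose is F × D_ev.
D_iv = F × D_ev = 0.67 × 400 = 268 mg

D_iv = 268 mg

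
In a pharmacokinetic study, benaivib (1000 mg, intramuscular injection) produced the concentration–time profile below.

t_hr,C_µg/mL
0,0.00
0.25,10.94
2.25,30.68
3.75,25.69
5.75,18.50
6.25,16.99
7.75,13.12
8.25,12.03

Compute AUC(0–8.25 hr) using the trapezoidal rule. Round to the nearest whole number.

AUC = 167 µg/mL·hr

Trapezoidal AUC_0→8.25:
  [0→0.25]: (0.00+10.94)/2 × 0.25 = 1.3675
  [0.25→2.25]: (10.94+30.68)/2 × 2 = 41.62
  [2.25→3.75]: (30.68+25.69)/2 × 1.5 = 42.2775
  [3.75→5.75]: (25.69+18.50)/2 × 2 = 44.19
  [5.75→6.25]: (18.50+16.99)/2 × 0.5 = 8.8725
  [6.25→7.75]: (16.99+13.12)/2 × 1.5 = 22.5825
  [7.75→8.25]: (13.12+12.03)/2 × 0.5 = 6.2875
  Sum = 167.1975 µg/mL·hr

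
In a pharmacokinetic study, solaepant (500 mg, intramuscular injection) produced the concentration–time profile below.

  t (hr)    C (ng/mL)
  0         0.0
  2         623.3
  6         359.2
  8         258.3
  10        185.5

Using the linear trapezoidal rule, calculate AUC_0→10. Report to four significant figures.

Trapezoidal AUC_0→10:
  [0→2]: (0.0+623.3)/2 × 2 = 623.3
  [2→6]: (623.3+359.2)/2 × 4 = 1965.0
  [6→8]: (359.2+258.3)/2 × 2 = 617.5
  [8→10]: (258.3+185.5)/2 × 2 = 443.8
  Sum = 3649.6 ng/mL·hr

AUC = 3650 ng/mL·hr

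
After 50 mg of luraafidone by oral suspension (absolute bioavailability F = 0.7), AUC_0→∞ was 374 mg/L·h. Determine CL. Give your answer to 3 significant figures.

CL = 0.0936 L/h

CL = F × Dose / AUC_0→∞
   = 0.7 × 50 / 374 = 0.0935829 L/h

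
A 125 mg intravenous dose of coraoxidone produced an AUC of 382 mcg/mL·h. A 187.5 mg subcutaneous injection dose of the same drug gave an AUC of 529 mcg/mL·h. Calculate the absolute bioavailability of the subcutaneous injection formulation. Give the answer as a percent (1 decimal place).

F = (AUC_ev / D_ev) / (AUC_iv / D_iv)
  = (529/187.5) / (382/125)
  = 2.82133 / 3.056 = 0.9232
  = 92.32%

F = 92.3%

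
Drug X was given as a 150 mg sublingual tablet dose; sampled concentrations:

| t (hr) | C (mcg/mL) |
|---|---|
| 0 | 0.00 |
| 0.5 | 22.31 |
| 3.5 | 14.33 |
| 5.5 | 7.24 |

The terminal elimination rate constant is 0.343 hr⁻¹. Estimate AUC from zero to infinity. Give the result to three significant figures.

Trapezoidal AUC_0→5.5:
  [0→0.5]: (0.00+22.31)/2 × 0.5 = 5.5775
  [0.5→3.5]: (22.31+14.33)/2 × 3 = 54.96
  [3.5→5.5]: (14.33+7.24)/2 × 2 = 21.57
  Sum = 82.1075 mcg/mL·hr
Extrapolated tail: C_last / k_e = 7.24 / 0.343 = 21.108
AUC_0→∞ = 82.1075 + 21.108 = 103.2155 mcg/mL·hr

AUC = 103 mcg/mL·hr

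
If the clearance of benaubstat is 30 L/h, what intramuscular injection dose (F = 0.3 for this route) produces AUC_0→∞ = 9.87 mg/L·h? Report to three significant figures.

Dose = CL × AUC_0→∞ / F
     = 30 × 9.87 / 0.3 = 987 mg

Dose = 987 mg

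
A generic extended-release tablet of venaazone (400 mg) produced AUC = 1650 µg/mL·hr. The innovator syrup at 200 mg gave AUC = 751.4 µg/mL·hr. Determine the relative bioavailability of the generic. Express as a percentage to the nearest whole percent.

F_rel = 110%

F_rel = (AUC_test/D_test) / (AUC_ref/D_ref)
      = (1650/400) / (751.4/200)
      = 4.125 / 3.757 = 1.0980 = 109.80%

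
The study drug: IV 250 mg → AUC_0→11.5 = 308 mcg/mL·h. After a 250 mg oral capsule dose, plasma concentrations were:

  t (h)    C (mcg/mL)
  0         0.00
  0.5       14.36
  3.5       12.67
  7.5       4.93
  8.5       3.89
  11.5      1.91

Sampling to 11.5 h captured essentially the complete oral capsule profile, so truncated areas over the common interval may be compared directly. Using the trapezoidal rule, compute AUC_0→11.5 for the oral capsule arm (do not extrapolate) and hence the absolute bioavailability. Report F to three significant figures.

Trapezoidal AUC_0→11.5 (oral capsule):
  [0→0.5]: (0.00+14.36)/2 × 0.5 = 3.59
  [0.5→3.5]: (14.36+12.67)/2 × 3 = 40.545
  [3.5→7.5]: (12.67+4.93)/2 × 4 = 35.2
  [7.5→8.5]: (4.93+3.89)/2 × 1 = 4.41
  [8.5→11.5]: (3.89+1.91)/2 × 3 = 8.7
  Sum = 92.445 mcg/mL·h
F = (AUC_ev/D_ev)/(AUC_iv/D_iv) = (92.445/250)/(308/250) = 0.36978/1.232 = 0.3001

F = 0.300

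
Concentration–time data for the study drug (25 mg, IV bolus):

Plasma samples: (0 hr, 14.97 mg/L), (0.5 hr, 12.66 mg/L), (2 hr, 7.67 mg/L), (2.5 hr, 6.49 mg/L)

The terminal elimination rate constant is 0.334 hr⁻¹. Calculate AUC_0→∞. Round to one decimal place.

AUC = 45.1 mg/L·hr

Trapezoidal AUC_0→2.5:
  [0→0.5]: (14.97+12.66)/2 × 0.5 = 6.9075
  [0.5→2]: (12.66+7.67)/2 × 1.5 = 15.2475
  [2→2.5]: (7.67+6.49)/2 × 0.5 = 3.54
  Sum = 25.695 mg/L·hr
Extrapolated tail: C_last / k_e = 6.49 / 0.334 = 19.431
AUC_0→∞ = 25.695 + 19.431 = 45.126 mg/L·hr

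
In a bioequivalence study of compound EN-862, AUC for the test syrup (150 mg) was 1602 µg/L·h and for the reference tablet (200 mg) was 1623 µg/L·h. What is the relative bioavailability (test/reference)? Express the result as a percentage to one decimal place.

F_rel = 131.6%

F_rel = (AUC_test/D_test) / (AUC_ref/D_ref)
      = (1602/150) / (1623/200)
      = 10.68 / 8.115 = 1.3161 = 131.61%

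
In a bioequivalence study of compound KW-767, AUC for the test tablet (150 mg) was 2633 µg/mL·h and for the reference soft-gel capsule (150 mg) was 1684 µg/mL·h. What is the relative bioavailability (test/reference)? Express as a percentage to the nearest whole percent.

F_rel = 156%

F_rel = (AUC_test/D_test) / (AUC_ref/D_ref)
      = (2633/150) / (1684/150)
      = 17.5533 / 11.2267 = 1.5635 = 156.35%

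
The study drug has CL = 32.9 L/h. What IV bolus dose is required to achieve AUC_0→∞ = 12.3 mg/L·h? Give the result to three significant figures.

Dose = 405 mg

Dose_iv = CL × AUC_0→∞
     = 32.9 × 12.3 = 404.67 mg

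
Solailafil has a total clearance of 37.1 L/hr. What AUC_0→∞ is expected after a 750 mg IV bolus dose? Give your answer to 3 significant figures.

AUC_0→∞ = Dose_iv / CL
        = 750 / 37.1 = 20.2156 mg/L·hr

AUC = 20.2 mg/L·hr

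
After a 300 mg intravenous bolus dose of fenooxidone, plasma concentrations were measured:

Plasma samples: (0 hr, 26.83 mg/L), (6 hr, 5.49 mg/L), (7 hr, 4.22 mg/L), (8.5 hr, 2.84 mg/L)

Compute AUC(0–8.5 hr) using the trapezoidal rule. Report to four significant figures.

AUC = 107.1 mg/L·hr

Trapezoidal AUC_0→8.5:
  [0→6]: (26.83+5.49)/2 × 6 = 96.96
  [6→7]: (5.49+4.22)/2 × 1 = 4.855
  [7→8.5]: (4.22+2.84)/2 × 1.5 = 5.295
  Sum = 107.11 mg/L·hr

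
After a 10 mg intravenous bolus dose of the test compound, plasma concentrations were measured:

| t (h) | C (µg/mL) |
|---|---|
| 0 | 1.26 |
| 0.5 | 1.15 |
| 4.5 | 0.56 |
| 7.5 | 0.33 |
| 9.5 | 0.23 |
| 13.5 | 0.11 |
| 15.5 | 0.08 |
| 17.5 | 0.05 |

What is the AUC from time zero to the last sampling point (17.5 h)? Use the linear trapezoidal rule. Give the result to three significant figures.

Trapezoidal AUC_0→17.5:
  [0→0.5]: (1.26+1.15)/2 × 0.5 = 0.6025
  [0.5→4.5]: (1.15+0.56)/2 × 4 = 3.42
  [4.5→7.5]: (0.56+0.33)/2 × 3 = 1.335
  [7.5→9.5]: (0.33+0.23)/2 × 2 = 0.56
  [9.5→13.5]: (0.23+0.11)/2 × 4 = 0.68
  [13.5→15.5]: (0.11+0.08)/2 × 2 = 0.19
  [15.5→17.5]: (0.08+0.05)/2 × 2 = 0.13
  Sum = 6.9175 µg/mL·h

AUC = 6.92 µg/mL·h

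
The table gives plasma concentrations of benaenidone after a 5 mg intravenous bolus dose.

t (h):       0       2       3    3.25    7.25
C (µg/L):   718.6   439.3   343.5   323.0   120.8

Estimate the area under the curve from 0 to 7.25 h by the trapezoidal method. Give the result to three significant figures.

Trapezoidal AUC_0→7.25:
  [0→2]: (718.6+439.3)/2 × 2 = 1157.9
  [2→3]: (439.3+343.5)/2 × 1 = 391.4
  [3→3.25]: (343.5+323.0)/2 × 0.25 = 83.3125
  [3.25→7.25]: (323.0+120.8)/2 × 4 = 887.6
  Sum = 2520.2125 µg/L·h

AUC = 2520 µg/L·h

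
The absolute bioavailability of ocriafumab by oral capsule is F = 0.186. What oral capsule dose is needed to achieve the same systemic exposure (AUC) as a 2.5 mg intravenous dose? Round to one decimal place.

D_oral = 13.4 mg

For equal systemic exposure: F × D_ev = D_iv
D_ev = D_iv / F = 2.5 / 0.186 = 13.4409 mg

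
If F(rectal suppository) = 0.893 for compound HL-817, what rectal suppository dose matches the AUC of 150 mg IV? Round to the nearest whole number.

D_rectal = 168 mg

For equal systemic exposure: F × D_ev = D_iv
D_ev = D_iv / F = 150 / 0.893 = 167.973 mg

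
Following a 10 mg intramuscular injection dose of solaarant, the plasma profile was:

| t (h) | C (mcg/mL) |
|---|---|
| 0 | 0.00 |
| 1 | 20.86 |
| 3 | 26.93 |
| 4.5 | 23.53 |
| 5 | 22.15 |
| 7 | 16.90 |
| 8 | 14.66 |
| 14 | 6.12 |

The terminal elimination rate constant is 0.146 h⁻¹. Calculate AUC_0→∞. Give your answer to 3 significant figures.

Trapezoidal AUC_0→14:
  [0→1]: (0.00+20.86)/2 × 1 = 10.43
  [1→3]: (20.86+26.93)/2 × 2 = 47.79
  [3→4.5]: (26.93+23.53)/2 × 1.5 = 37.845
  [4.5→5]: (23.53+22.15)/2 × 0.5 = 11.42
  [5→7]: (22.15+16.90)/2 × 2 = 39.05
  [7→8]: (16.90+14.66)/2 × 1 = 15.78
  [8→14]: (14.66+6.12)/2 × 6 = 62.34
  Sum = 224.655 mcg/mL·h
Extrapolated tail: C_last / k_e = 6.12 / 0.146 = 41.918
AUC_0→∞ = 224.655 + 41.918 = 266.573 mcg/mL·h

AUC = 267 mcg/mL·h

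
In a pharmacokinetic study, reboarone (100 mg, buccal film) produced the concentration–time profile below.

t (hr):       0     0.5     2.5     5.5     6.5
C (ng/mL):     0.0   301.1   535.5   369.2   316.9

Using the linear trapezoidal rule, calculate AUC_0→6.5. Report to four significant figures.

AUC = 2612 ng/mL·hr

Trapezoidal AUC_0→6.5:
  [0→0.5]: (0.0+301.1)/2 × 0.5 = 75.275
  [0.5→2.5]: (301.1+535.5)/2 × 2 = 836.6
  [2.5→5.5]: (535.5+369.2)/2 × 3 = 1357.05
  [5.5→6.5]: (369.2+316.9)/2 × 1 = 343.05
  Sum = 2611.975 ng/mL·hr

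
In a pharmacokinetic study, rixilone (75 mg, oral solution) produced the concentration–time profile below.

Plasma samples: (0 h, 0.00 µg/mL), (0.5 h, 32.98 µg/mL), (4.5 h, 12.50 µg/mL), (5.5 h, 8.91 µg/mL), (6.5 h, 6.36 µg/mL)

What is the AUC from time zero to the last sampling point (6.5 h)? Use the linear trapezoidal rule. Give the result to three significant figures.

Trapezoidal AUC_0→6.5:
  [0→0.5]: (0.00+32.98)/2 × 0.5 = 8.245
  [0.5→4.5]: (32.98+12.50)/2 × 4 = 90.96
  [4.5→5.5]: (12.50+8.91)/2 × 1 = 10.705
  [5.5→6.5]: (8.91+6.36)/2 × 1 = 7.635
  Sum = 117.545 µg/mL·h

AUC = 118 µg/mL·h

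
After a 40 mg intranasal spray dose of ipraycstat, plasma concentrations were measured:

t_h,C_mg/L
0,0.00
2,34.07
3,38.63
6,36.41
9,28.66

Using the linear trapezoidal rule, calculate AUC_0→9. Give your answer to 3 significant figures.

Trapezoidal AUC_0→9:
  [0→2]: (0.00+34.07)/2 × 2 = 34.07
  [2→3]: (34.07+38.63)/2 × 1 = 36.35
  [3→6]: (38.63+36.41)/2 × 3 = 112.56
  [6→9]: (36.41+28.66)/2 × 3 = 97.605
  Sum = 280.585 mg/L·h

AUC = 281 mg/L·h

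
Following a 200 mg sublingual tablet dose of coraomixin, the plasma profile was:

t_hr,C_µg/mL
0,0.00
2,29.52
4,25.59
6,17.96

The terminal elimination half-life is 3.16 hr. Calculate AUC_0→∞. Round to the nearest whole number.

Trapezoidal AUC_0→6:
  [0→2]: (0.00+29.52)/2 × 2 = 29.52
  [2→4]: (29.52+25.59)/2 × 2 = 55.11
  [4→6]: (25.59+17.96)/2 × 2 = 43.55
  Sum = 128.18 µg/mL·hr
k_e = ln2 / t½ = 0.693147 / 3.16 = 0.2194 hr^-1
Extrapolated tail: C_last / k_e = 17.96 / 0.2194 = 81.860
AUC_0→∞ = 128.18 + 81.860 = 210.04 µg/mL·hr

AUC = 210 µg/mL·hr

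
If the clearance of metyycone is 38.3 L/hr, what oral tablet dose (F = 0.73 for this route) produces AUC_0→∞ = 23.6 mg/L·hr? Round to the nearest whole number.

Dose = CL × AUC_0→∞ / F
     = 38.3 × 23.6 / 0.73 = 1238.19 mg

Dose = 1238 mg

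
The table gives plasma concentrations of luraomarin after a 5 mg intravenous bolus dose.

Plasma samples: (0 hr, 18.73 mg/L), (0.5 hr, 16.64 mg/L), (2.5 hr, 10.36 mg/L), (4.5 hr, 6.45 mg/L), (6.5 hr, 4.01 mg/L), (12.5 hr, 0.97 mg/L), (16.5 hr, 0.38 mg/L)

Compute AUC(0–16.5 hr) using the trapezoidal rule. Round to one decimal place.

AUC = 80.8 mg/L·hr

Trapezoidal AUC_0→16.5:
  [0→0.5]: (18.73+16.64)/2 × 0.5 = 8.8425
  [0.5→2.5]: (16.64+10.36)/2 × 2 = 27.0
  [2.5→4.5]: (10.36+6.45)/2 × 2 = 16.81
  [4.5→6.5]: (6.45+4.01)/2 × 2 = 10.46
  [6.5→12.5]: (4.01+0.97)/2 × 6 = 14.94
  [12.5→16.5]: (0.97+0.38)/2 × 4 = 2.7
  Sum = 80.7525 mg/L·hr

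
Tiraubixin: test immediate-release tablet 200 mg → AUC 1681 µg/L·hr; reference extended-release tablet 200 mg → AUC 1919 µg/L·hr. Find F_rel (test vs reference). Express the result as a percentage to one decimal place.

F_rel = 87.6%

F_rel = (AUC_test/D_test) / (AUC_ref/D_ref)
      = (1681/200) / (1919/200)
      = 8.405 / 9.595 = 0.8760 = 87.60%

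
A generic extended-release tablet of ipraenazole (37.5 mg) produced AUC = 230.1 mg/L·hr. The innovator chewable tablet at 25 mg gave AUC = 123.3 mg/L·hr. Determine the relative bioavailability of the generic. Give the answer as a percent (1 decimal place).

F_rel = (AUC_test/D_test) / (AUC_ref/D_ref)
      = (230.1/37.5) / (123.3/25)
      = 6.136 / 4.932 = 1.2441 = 124.41%

F_rel = 124.4%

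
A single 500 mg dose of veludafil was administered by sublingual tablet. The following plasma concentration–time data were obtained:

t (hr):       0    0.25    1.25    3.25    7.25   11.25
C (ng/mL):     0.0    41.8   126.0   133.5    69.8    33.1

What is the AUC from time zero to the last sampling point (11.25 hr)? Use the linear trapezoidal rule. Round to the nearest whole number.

AUC = 961 ng/mL·hr

Trapezoidal AUC_0→11.25:
  [0→0.25]: (0.0+41.8)/2 × 0.25 = 5.225
  [0.25→1.25]: (41.8+126.0)/2 × 1 = 83.9
  [1.25→3.25]: (126.0+133.5)/2 × 2 = 259.5
  [3.25→7.25]: (133.5+69.8)/2 × 4 = 406.6
  [7.25→11.25]: (69.8+33.1)/2 × 4 = 205.8
  Sum = 961.025 ng/mL·hr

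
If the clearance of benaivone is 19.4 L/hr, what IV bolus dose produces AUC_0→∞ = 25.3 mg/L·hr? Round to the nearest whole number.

Dose_iv = CL × AUC_0→∞
     = 19.4 × 25.3 = 490.82 mg

Dose = 491 mg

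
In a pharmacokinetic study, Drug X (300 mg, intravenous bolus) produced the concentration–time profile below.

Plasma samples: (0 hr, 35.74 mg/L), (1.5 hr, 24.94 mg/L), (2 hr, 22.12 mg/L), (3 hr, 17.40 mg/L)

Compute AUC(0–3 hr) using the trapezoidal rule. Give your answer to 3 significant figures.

Trapezoidal AUC_0→3:
  [0→1.5]: (35.74+24.94)/2 × 1.5 = 45.51
  [1.5→2]: (24.94+22.12)/2 × 0.5 = 11.765
  [2→3]: (22.12+17.40)/2 × 1 = 19.76
  Sum = 77.035 mg/L·hr

AUC = 77.0 mg/L·hr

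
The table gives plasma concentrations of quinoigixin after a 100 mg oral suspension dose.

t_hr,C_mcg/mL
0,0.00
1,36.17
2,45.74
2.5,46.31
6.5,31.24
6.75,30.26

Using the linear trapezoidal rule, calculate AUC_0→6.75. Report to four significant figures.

Trapezoidal AUC_0→6.75:
  [0→1]: (0.00+36.17)/2 × 1 = 18.085
  [1→2]: (36.17+45.74)/2 × 1 = 40.955
  [2→2.5]: (45.74+46.31)/2 × 0.5 = 23.0125
  [2.5→6.5]: (46.31+31.24)/2 × 4 = 155.1
  [6.5→6.75]: (31.24+30.26)/2 × 0.25 = 7.6875
  Sum = 244.84 mcg/mL·hr

AUC = 244.8 mcg/mL·hr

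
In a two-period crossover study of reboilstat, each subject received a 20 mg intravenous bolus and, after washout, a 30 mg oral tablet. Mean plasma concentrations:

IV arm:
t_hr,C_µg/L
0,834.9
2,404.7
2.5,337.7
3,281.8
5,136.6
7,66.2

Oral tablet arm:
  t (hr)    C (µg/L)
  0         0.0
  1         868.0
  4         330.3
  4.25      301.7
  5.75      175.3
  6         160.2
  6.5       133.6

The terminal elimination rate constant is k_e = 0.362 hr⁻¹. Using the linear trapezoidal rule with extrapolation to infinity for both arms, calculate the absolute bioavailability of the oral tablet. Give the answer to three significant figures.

F = 0.882

Trapezoidal AUC_0→7 (IV):
  [0→2]: (834.9+404.7)/2 × 2 = 1239.6
  [2→2.5]: (404.7+337.7)/2 × 0.5 = 185.6
  [2.5→3]: (337.7+281.8)/2 × 0.5 = 154.875
  [3→5]: (281.8+136.6)/2 × 2 = 418.4
  [5→7]: (136.6+66.2)/2 × 2 = 202.8
  Sum = 2201.275 µg/L·hr
IV tail: 66.2/0.362 = 182.873; AUC_iv,0→∞ = 2201.275 + 182.873 = 2384.148 µg/L·hr
Trapezoidal AUC_0→6.5 (oral tablet):
  [0→1]: (0.0+868.0)/2 × 1 = 434.0
  [1→4]: (868.0+330.3)/2 × 3 = 1797.45
  [4→4.25]: (330.3+301.7)/2 × 0.25 = 79.0
  [4.25→5.75]: (301.7+175.3)/2 × 1.5 = 357.75
  [5.75→6]: (175.3+160.2)/2 × 0.25 = 41.9375
  [6→6.5]: (160.2+133.6)/2 × 0.5 = 73.45
  Sum = 2783.5875 µg/L·hr
oral tablet tail: 133.6/0.362 = 369.061; AUC_ev,0→∞ = 2783.5875 + 369.061 = 3152.6485 µg/L·hr
F = (AUC_ev/D_ev)/(AUC_iv/D_iv) = (3152.6485/30)/(2384.148/20) = 105.088/119.2074 = 0.8816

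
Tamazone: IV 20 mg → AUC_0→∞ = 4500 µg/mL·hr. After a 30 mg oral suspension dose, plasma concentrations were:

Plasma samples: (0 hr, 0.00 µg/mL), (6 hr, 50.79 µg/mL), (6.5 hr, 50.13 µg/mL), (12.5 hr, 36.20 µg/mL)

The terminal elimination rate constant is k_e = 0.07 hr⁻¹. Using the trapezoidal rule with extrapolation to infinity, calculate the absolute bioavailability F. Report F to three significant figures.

F = 0.141

Trapezoidal AUC_0→12.5 (oral suspension):
  [0→6]: (0.00+50.79)/2 × 6 = 152.37
  [6→6.5]: (50.79+50.13)/2 × 0.5 = 25.23
  [6.5→12.5]: (50.13+36.20)/2 × 6 = 258.99
  Sum = 436.59 µg/mL·hr
Tail: C_last/k_e = 36.20/0.07 = 517.143
AUC_0→∞ (oral suspension) = 436.59 + 517.143 = 953.733 µg/mL·hr
F = (AUC_ev/D_ev)/(AUC_iv/D_iv) = (953.733/30)/(4500/20) = 31.7911/225 = 0.1413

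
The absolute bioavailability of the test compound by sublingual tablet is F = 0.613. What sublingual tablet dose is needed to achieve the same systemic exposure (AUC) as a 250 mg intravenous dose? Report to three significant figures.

D_sublingual = 408 mg

For equal systemic exposure: F × D_ev = D_iv
D_ev = D_iv / F = 250 / 0.613 = 407.83 mg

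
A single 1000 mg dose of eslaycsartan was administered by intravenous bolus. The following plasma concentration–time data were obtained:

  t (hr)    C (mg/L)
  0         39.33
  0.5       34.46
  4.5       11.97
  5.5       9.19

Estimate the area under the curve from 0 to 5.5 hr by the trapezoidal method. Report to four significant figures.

Trapezoidal AUC_0→5.5:
  [0→0.5]: (39.33+34.46)/2 × 0.5 = 18.4475
  [0.5→4.5]: (34.46+11.97)/2 × 4 = 92.86
  [4.5→5.5]: (11.97+9.19)/2 × 1 = 10.58
  Sum = 121.8875 mg/L·hr

AUC = 121.9 mg/L·hr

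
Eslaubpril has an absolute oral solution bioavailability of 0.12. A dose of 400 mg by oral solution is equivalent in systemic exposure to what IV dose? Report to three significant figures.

D_iv = 48.0 mg

Systemic exposure from an extravascular dose = F × D_ev, so the equivalent IV dose is F × D_ev.
D_iv = F × D_ev = 0.12 × 400 = 48 mg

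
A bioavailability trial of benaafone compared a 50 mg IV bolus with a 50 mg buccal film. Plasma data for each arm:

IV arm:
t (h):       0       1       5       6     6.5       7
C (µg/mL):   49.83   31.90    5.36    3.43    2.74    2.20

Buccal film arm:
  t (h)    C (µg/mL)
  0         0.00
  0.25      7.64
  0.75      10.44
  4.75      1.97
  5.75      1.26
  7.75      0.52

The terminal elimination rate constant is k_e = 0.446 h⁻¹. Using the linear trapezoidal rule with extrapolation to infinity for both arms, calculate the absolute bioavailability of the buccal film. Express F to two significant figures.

F = 0.27

Trapezoidal AUC_0→7 (IV):
  [0→1]: (49.83+31.90)/2 × 1 = 40.865
  [1→5]: (31.90+5.36)/2 × 4 = 74.52
  [5→6]: (5.36+3.43)/2 × 1 = 4.395
  [6→6.5]: (3.43+2.74)/2 × 0.5 = 1.5425
  [6.5→7]: (2.74+2.20)/2 × 0.5 = 1.235
  Sum = 122.5575 µg/mL·h
IV tail: 2.20/0.446 = 4.933; AUC_iv,0→∞ = 122.5575 + 4.933 = 127.4905 µg/mL·h
Trapezoidal AUC_0→7.75 (buccal film):
  [0→0.25]: (0.00+7.64)/2 × 0.25 = 0.955
  [0.25→0.75]: (7.64+10.44)/2 × 0.5 = 4.52
  [0.75→4.75]: (10.44+1.97)/2 × 4 = 24.82
  [4.75→5.75]: (1.97+1.26)/2 × 1 = 1.615
  [5.75→7.75]: (1.26+0.52)/2 × 2 = 1.78
  Sum = 33.69 µg/mL·h
buccal film tail: 0.52/0.446 = 1.166; AUC_ev,0→∞ = 33.69 + 1.166 = 34.856 µg/mL·h
F = (AUC_ev/D_ev)/(AUC_iv/D_iv) = (34.856/50)/(127.4905/50) = 0.69712/2.54981 = 0.2734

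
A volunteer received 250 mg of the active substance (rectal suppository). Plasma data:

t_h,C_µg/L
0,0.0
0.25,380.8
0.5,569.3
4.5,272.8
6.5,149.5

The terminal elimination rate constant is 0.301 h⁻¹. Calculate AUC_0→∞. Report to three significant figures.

Trapezoidal AUC_0→6.5:
  [0→0.25]: (0.0+380.8)/2 × 0.25 = 47.6
  [0.25→0.5]: (380.8+569.3)/2 × 0.25 = 118.7625
  [0.5→4.5]: (569.3+272.8)/2 × 4 = 1684.2
  [4.5→6.5]: (272.8+149.5)/2 × 2 = 422.3
  Sum = 2272.8625 µg/L·h
Extrapolated tail: C_last / k_e = 149.5 / 0.301 = 496.678
AUC_0→∞ = 2272.8625 + 496.678 = 2769.5405 µg/L·h

AUC = 2770 µg/L·h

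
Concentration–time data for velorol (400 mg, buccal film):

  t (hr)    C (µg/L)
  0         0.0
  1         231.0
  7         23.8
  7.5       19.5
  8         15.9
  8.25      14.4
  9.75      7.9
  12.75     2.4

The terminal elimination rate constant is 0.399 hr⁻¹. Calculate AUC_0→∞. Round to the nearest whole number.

Trapezoidal AUC_0→12.75:
  [0→1]: (0.0+231.0)/2 × 1 = 115.5
  [1→7]: (231.0+23.8)/2 × 6 = 764.4
  [7→7.5]: (23.8+19.5)/2 × 0.5 = 10.825
  [7.5→8]: (19.5+15.9)/2 × 0.5 = 8.85
  [8→8.25]: (15.9+14.4)/2 × 0.25 = 3.7875
  [8.25→9.75]: (14.4+7.9)/2 × 1.5 = 16.725
  [9.75→12.75]: (7.9+2.4)/2 × 3 = 15.45
  Sum = 935.5375 µg/L·hr
Extrapolated tail: C_last / k_e = 2.4 / 0.399 = 6.015
AUC_0→∞ = 935.5375 + 6.015 = 941.5525 µg/L·hr

AUC = 942 µg/L·hr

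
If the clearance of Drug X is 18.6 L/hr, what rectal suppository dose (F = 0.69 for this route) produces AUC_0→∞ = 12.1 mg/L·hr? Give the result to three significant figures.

Dose = 326 mg

Dose = CL × AUC_0→∞ / F
     = 18.6 × 12.1 / 0.69 = 326.174 mg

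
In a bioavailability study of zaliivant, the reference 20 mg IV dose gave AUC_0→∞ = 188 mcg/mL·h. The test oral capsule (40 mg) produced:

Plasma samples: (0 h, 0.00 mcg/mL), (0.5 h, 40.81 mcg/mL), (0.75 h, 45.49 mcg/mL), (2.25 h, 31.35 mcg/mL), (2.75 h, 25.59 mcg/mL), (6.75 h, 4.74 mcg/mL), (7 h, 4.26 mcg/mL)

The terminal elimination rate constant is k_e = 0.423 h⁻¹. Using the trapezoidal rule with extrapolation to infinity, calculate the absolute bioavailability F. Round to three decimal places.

Trapezoidal AUC_0→7 (oral capsule):
  [0→0.5]: (0.00+40.81)/2 × 0.5 = 10.2025
  [0.5→0.75]: (40.81+45.49)/2 × 0.25 = 10.7875
  [0.75→2.25]: (45.49+31.35)/2 × 1.5 = 57.63
  [2.25→2.75]: (31.35+25.59)/2 × 0.5 = 14.235
  [2.75→6.75]: (25.59+4.74)/2 × 4 = 60.66
  [6.75→7]: (4.74+4.26)/2 × 0.25 = 1.125
  Sum = 154.64 mcg/mL·h
Tail: C_last/k_e = 4.26/0.423 = 10.071
AUC_0→∞ (oral capsule) = 154.64 + 10.071 = 164.711 mcg/mL·h
F = (AUC_ev/D_ev)/(AUC_iv/D_iv) = (164.711/40)/(188/20) = 4.117775/9.4 = 0.4381

F = 0.438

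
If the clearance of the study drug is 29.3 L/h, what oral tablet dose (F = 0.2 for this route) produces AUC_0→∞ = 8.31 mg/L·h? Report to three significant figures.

Dose = CL × AUC_0→∞ / F
     = 29.3 × 8.31 / 0.2 = 1217.415 mg

Dose = 1220 mg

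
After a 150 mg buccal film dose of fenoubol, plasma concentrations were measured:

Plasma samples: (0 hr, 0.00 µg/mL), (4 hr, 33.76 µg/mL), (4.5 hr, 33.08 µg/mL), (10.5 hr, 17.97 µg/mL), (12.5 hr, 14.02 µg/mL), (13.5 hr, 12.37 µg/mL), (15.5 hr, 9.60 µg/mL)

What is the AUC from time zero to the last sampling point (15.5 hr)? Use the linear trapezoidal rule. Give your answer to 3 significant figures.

Trapezoidal AUC_0→15.5:
  [0→4]: (0.00+33.76)/2 × 4 = 67.52
  [4→4.5]: (33.76+33.08)/2 × 0.5 = 16.71
  [4.5→10.5]: (33.08+17.97)/2 × 6 = 153.15
  [10.5→12.5]: (17.97+14.02)/2 × 2 = 31.99
  [12.5→13.5]: (14.02+12.37)/2 × 1 = 13.195
  [13.5→15.5]: (12.37+9.60)/2 × 2 = 21.97
  Sum = 304.535 µg/mL·hr

AUC = 305 µg/mL·hr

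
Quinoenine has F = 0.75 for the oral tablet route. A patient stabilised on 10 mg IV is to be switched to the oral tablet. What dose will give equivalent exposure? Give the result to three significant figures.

For equal systemic exposure: F × D_ev = D_iv
D_ev = D_iv / F = 10 / 0.75 = 13.3333 mg

D_oral = 13.3 mg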